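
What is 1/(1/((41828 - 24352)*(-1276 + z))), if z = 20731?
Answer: 339995580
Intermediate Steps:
1/(1/((41828 - 24352)*(-1276 + z))) = 1/(1/((41828 - 24352)*(-1276 + 20731))) = 1/(1/(17476*19455)) = 1/(1/339995580) = 339995580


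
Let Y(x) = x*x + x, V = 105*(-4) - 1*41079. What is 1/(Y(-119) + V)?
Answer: -1/27457 ≈ -3.6421e-5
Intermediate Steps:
V = -41499 (V = -420 - 41079 = -41499)
Y(x) = x + x² (Y(x) = x² + x = x + x²)
1/(Y(-119) + V) = 1/(-119*(1 - 119) - 41499) = 1/(-119*(-118) - 41499) = 1/(14042 - 41499) = 1/(-27457) = -1/27457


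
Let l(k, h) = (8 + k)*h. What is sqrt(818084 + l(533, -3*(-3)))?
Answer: sqrt(822953) ≈ 907.17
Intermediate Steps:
l(k, h) = h*(8 + k)
sqrt(818084 + l(533, -3*(-3))) = sqrt(818084 + (-3*(-3))*(8 + 533)) = sqrt(818084 + 9*541) = sqrt(818084 + 4869) = sqrt(822953)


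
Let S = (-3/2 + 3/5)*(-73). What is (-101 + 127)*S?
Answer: 8541/5 ≈ 1708.2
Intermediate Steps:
S = 657/10 (S = (-3*½ + 3*(⅕))*(-73) = (-3/2 + ⅗)*(-73) = -9/10*(-73) = 657/10 ≈ 65.700)
(-101 + 127)*S = (-101 + 127)*(657/10) = 26*(657/10) = 8541/5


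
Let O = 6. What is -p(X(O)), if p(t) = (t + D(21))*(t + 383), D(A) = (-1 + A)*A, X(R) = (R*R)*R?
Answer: -380964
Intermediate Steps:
X(R) = R³ (X(R) = R²*R = R³)
D(A) = A*(-1 + A)
p(t) = (383 + t)*(420 + t) (p(t) = (t + 21*(-1 + 21))*(t + 383) = (t + 21*20)*(383 + t) = (t + 420)*(383 + t) = (420 + t)*(383 + t) = (383 + t)*(420 + t))
-p(X(O)) = -(160860 + (6³)² + 803*6³) = -(160860 + 216² + 803*216) = -(160860 + 46656 + 173448) = -1*380964 = -380964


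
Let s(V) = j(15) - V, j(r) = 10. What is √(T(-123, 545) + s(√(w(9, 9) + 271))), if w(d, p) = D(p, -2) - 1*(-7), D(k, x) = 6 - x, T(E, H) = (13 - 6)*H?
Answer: √(3825 - √286) ≈ 61.710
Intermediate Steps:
T(E, H) = 7*H
w(d, p) = 15 (w(d, p) = (6 - 1*(-2)) - 1*(-7) = (6 + 2) + 7 = 8 + 7 = 15)
s(V) = 10 - V
√(T(-123, 545) + s(√(w(9, 9) + 271))) = √(7*545 + (10 - √(15 + 271))) = √(3815 + (10 - √286)) = √(3825 - √286)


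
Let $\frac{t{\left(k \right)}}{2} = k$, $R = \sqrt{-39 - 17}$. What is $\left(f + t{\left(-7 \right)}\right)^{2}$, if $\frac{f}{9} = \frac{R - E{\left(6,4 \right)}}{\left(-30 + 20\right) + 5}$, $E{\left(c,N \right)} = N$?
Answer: $- \frac{676}{5} + \frac{1224 i \sqrt{14}}{25} \approx -135.2 + 183.19 i$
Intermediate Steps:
$R = 2 i \sqrt{14}$ ($R = \sqrt{-56} = 2 i \sqrt{14} \approx 7.4833 i$)
$t{\left(k \right)} = 2 k$
$f = \frac{36}{5} - \frac{18 i \sqrt{14}}{5}$ ($f = 9 \frac{2 i \sqrt{14} - 4}{\left(-30 + 20\right) + 5} = 9 \frac{2 i \sqrt{14} - 4}{-10 + 5} = 9 \frac{-4 + 2 i \sqrt{14}}{-5} = 9 \left(-4 + 2 i \sqrt{14}\right) \left(- \frac{1}{5}\right) = 9 \left(\frac{4}{5} - \frac{2 i \sqrt{14}}{5}\right) = \frac{36}{5} - \frac{18 i \sqrt{14}}{5} \approx 7.2 - 13.47 i$)
$\left(f + t{\left(-7 \right)}\right)^{2} = \left(\left(\frac{36}{5} - \frac{18 i \sqrt{14}}{5}\right) + 2 \left(-7\right)\right)^{2} = \left(\left(\frac{36}{5} - \frac{18 i \sqrt{14}}{5}\right) - 14\right)^{2} = \left(- \frac{34}{5} - \frac{18 i \sqrt{14}}{5}\right)^{2}$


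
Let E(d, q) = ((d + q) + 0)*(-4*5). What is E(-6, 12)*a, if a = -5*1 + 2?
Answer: 360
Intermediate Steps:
a = -3 (a = -5 + 2 = -3)
E(d, q) = -20*d - 20*q (E(d, q) = (d + q)*(-20) = -20*d - 20*q)
E(-6, 12)*a = (-20*(-6) - 20*12)*(-3) = (120 - 240)*(-3) = -120*(-3) = 360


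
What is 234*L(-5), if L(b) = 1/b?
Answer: -234/5 ≈ -46.800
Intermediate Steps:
234*L(-5) = 234/(-5) = 234*(-⅕) = -234/5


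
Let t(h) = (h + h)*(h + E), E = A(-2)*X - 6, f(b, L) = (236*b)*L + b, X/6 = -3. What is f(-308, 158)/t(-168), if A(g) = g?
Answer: -410179/1656 ≈ -247.69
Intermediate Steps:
X = -18 (X = 6*(-3) = -18)
f(b, L) = b + 236*L*b (f(b, L) = 236*L*b + b = b + 236*L*b)
E = 30 (E = -2*(-18) - 6 = 36 - 6 = 30)
t(h) = 2*h*(30 + h) (t(h) = (h + h)*(h + 30) = (2*h)*(30 + h) = 2*h*(30 + h))
f(-308, 158)/t(-168) = (-308*(1 + 236*158))/((2*(-168)*(30 - 168))) = (-308*(1 + 37288))/((2*(-168)*(-138))) = -308*37289/46368 = -11485012*1/46368 = -410179/1656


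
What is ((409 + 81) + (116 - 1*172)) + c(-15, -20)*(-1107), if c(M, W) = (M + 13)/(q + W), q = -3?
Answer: 7768/23 ≈ 337.74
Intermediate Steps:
c(M, W) = (13 + M)/(-3 + W) (c(M, W) = (M + 13)/(-3 + W) = (13 + M)/(-3 + W))
((409 + 81) + (116 - 1*172)) + c(-15, -20)*(-1107) = ((409 + 81) + (116 - 1*172)) + ((13 - 15)/(-3 - 20))*(-1107) = (490 + (116 - 172)) + (-2/(-23))*(-1107) = (490 - 56) - 1/23*(-2)*(-1107) = 434 + (2/23)*(-1107) = 434 - 2214/23 = 7768/23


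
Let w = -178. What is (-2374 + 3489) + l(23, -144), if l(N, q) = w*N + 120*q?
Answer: -20259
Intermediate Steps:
l(N, q) = -178*N + 120*q
(-2374 + 3489) + l(23, -144) = (-2374 + 3489) + (-178*23 + 120*(-144)) = 1115 + (-4094 - 17280) = 1115 - 21374 = -20259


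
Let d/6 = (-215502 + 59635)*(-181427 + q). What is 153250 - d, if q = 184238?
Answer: 2629006072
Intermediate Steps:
d = -2628852822 (d = 6*((-215502 + 59635)*(-181427 + 184238)) = 6*(-155867*2811) = 6*(-438142137) = -2628852822)
153250 - d = 153250 - 1*(-2628852822) = 153250 + 2628852822 = 2629006072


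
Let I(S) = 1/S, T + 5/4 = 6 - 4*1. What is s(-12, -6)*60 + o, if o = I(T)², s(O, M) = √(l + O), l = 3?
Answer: 16/9 + 180*I ≈ 1.7778 + 180.0*I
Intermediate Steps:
T = ¾ (T = -5/4 + (6 - 4*1) = -5/4 + (6 - 4) = -5/4 + 2 = ¾ ≈ 0.75000)
s(O, M) = √(3 + O)
o = 16/9 (o = (1/(¾))² = (4/3)² = 16/9 ≈ 1.7778)
s(-12, -6)*60 + o = √(3 - 12)*60 + 16/9 = √(-9)*60 + 16/9 = (3*I)*60 + 16/9 = 180*I + 16/9 = 16/9 + 180*I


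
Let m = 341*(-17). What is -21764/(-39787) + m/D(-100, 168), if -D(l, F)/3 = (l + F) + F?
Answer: 246054151/28169196 ≈ 8.7349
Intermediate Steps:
D(l, F) = -6*F - 3*l (D(l, F) = -3*((l + F) + F) = -3*((F + l) + F) = -3*(l + 2*F) = -6*F - 3*l)
m = -5797
-21764/(-39787) + m/D(-100, 168) = -21764/(-39787) - 5797/(-6*168 - 3*(-100)) = -21764*(-1/39787) - 5797/(-1008 + 300) = 21764/39787 - 5797/(-708) = 21764/39787 - 5797*(-1/708) = 21764/39787 + 5797/708 = 246054151/28169196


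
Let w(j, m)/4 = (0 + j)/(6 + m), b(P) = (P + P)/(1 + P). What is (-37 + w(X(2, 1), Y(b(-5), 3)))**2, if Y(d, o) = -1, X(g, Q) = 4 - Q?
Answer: 29929/25 ≈ 1197.2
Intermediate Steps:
b(P) = 2*P/(1 + P) (b(P) = (2*P)/(1 + P) = 2*P/(1 + P))
w(j, m) = 4*j/(6 + m) (w(j, m) = 4*((0 + j)/(6 + m)) = 4*(j/(6 + m)) = 4*j/(6 + m))
(-37 + w(X(2, 1), Y(b(-5), 3)))**2 = (-37 + 4*(4 - 1*1)/(6 - 1))**2 = (-37 + 4*(4 - 1)/5)**2 = (-37 + 4*3*(1/5))**2 = (-37 + 12/5)**2 = (-173/5)**2 = 29929/25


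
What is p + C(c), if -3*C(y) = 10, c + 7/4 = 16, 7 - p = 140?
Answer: -409/3 ≈ -136.33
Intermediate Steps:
p = -133 (p = 7 - 1*140 = 7 - 140 = -133)
c = 57/4 (c = -7/4 + 16 = 57/4 ≈ 14.250)
C(y) = -10/3 (C(y) = -⅓*10 = -10/3)
p + C(c) = -133 - 10/3 = -409/3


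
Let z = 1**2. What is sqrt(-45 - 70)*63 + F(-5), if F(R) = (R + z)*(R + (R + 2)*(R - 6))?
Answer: -112 + 63*I*sqrt(115) ≈ -112.0 + 675.6*I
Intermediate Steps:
z = 1
F(R) = (1 + R)*(R + (-6 + R)*(2 + R)) (F(R) = (R + 1)*(R + (R + 2)*(R - 6)) = (1 + R)*(R + (2 + R)*(-6 + R)) = (1 + R)*(R + (-6 + R)*(2 + R)))
sqrt(-45 - 70)*63 + F(-5) = sqrt(-45 - 70)*63 + (-12 + (-5)**3 - 15*(-5) - 2*(-5)**2) = sqrt(-115)*63 + (-12 - 125 + 75 - 2*25) = (I*sqrt(115))*63 + (-12 - 125 + 75 - 50) = 63*I*sqrt(115) - 112 = -112 + 63*I*sqrt(115)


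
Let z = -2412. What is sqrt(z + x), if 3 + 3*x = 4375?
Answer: 4*I*sqrt(537)/3 ≈ 30.898*I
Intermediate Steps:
x = 4372/3 (x = -1 + (1/3)*4375 = -1 + 4375/3 = 4372/3 ≈ 1457.3)
sqrt(z + x) = sqrt(-2412 + 4372/3) = sqrt(-2864/3) = 4*I*sqrt(537)/3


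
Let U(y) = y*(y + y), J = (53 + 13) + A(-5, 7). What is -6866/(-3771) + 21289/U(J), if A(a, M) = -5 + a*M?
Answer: 89563651/5098392 ≈ 17.567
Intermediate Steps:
A(a, M) = -5 + M*a
J = 26 (J = (53 + 13) + (-5 + 7*(-5)) = 66 + (-5 - 35) = 66 - 40 = 26)
U(y) = 2*y² (U(y) = y*(2*y) = 2*y²)
-6866/(-3771) + 21289/U(J) = -6866/(-3771) + 21289/((2*26²)) = -6866*(-1/3771) + 21289/((2*676)) = 6866/3771 + 21289/1352 = 89563651/5098392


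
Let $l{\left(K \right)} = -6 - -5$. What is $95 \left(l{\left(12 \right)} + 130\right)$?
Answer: $12255$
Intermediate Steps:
$l{\left(K \right)} = -1$ ($l{\left(K \right)} = -6 + 5 = -1$)
$95 \left(l{\left(12 \right)} + 130\right) = 95 \left(-1 + 130\right) = 95 \cdot 129 = 12255$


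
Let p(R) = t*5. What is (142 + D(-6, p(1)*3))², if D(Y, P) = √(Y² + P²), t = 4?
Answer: 23800 + 1704*√101 ≈ 40925.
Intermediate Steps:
p(R) = 20 (p(R) = 4*5 = 20)
D(Y, P) = √(P² + Y²)
(142 + D(-6, p(1)*3))² = (142 + √((20*3)² + (-6)²))² = (142 + √(60² + 36))² = (142 + √(3600 + 36))² = (142 + √3636)² = (142 + 6*√101)²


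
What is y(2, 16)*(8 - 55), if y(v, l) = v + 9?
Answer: -517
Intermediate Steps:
y(v, l) = 9 + v
y(2, 16)*(8 - 55) = (9 + 2)*(8 - 55) = 11*(-47) = -517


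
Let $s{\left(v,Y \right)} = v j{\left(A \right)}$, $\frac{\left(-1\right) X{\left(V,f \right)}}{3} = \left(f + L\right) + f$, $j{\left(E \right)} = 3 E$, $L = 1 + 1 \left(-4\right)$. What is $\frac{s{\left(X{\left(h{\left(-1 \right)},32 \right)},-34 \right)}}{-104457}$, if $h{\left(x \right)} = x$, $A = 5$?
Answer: $\frac{915}{34819} \approx 0.026279$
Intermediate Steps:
$L = -3$ ($L = 1 - 4 = -3$)
$X{\left(V,f \right)} = 9 - 6 f$ ($X{\left(V,f \right)} = - 3 \left(\left(f - 3\right) + f\right) = - 3 \left(\left(-3 + f\right) + f\right) = - 3 \left(-3 + 2 f\right) = 9 - 6 f$)
$s{\left(v,Y \right)} = 15 v$ ($s{\left(v,Y \right)} = v 3 \cdot 5 = v 15 = 15 v$)
$\frac{s{\left(X{\left(h{\left(-1 \right)},32 \right)},-34 \right)}}{-104457} = \frac{15 \left(9 - 192\right)}{-104457} = 15 \left(9 - 192\right) \left(- \frac{1}{104457}\right) = 15 \left(-183\right) \left(- \frac{1}{104457}\right) = \left(-2745\right) \left(- \frac{1}{104457}\right) = \frac{915}{34819}$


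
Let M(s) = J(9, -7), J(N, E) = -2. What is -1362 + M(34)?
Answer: -1364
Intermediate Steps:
M(s) = -2
-1362 + M(34) = -1362 - 2 = -1364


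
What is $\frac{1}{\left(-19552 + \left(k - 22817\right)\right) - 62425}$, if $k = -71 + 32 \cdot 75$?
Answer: $- \frac{1}{102465} \approx -9.7594 \cdot 10^{-6}$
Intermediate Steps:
$k = 2329$ ($k = -71 + 2400 = 2329$)
$\frac{1}{\left(-19552 + \left(k - 22817\right)\right) - 62425} = \frac{1}{\left(-19552 + \left(2329 - 22817\right)\right) - 62425} = \frac{1}{\left(-19552 - 20488\right) - 62425} = \frac{1}{-40040 - 62425} = \frac{1}{-102465} = - \frac{1}{102465}$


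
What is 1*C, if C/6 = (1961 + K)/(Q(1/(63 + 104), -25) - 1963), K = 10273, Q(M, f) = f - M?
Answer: -12258468/331997 ≈ -36.923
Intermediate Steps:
C = -12258468/331997 (C = 6*((1961 + 10273)/((-25 - 1/(63 + 104)) - 1963)) = 6*(12234/((-25 - 1/167) - 1963)) = 6*(12234/(-4176/167 - 1963)) = 6*(12234/(-331997/167)) = 6*(12234*(-167/331997)) = 6*(-2043078/331997) = -12258468/331997 ≈ -36.923)
1*C = 1*(-12258468/331997) = -12258468/331997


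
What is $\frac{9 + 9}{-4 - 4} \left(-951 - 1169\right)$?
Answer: $4770$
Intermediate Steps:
$\frac{9 + 9}{-4 - 4} \left(-951 - 1169\right) = \frac{18}{-8} \left(-951 - 1169\right) = 18 \left(- \frac{1}{8}\right) \left(-2120\right) = \left(- \frac{9}{4}\right) \left(-2120\right) = 4770$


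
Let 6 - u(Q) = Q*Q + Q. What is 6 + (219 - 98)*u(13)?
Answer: -21290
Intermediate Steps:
u(Q) = 6 - Q - Q² (u(Q) = 6 - (Q*Q + Q) = 6 - (Q² + Q) = 6 - (Q + Q²) = 6 + (-Q - Q²) = 6 - Q - Q²)
6 + (219 - 98)*u(13) = 6 + (219 - 98)*(6 - 1*13 - 1*13²) = 6 + 121*(6 - 13 - 1*169) = 6 + 121*(6 - 13 - 169) = 6 + 121*(-176) = 6 - 21296 = -21290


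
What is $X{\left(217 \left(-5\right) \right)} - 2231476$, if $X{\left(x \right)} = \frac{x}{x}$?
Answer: $-2231475$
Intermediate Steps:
$X{\left(x \right)} = 1$
$X{\left(217 \left(-5\right) \right)} - 2231476 = 1 - 2231476 = -2231475$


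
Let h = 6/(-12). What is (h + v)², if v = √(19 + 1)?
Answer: 81/4 - 2*√5 ≈ 15.778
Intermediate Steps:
h = -½ (h = 6*(-1/12) = -½ ≈ -0.50000)
v = 2*√5 (v = √20 = 2*√5 ≈ 4.4721)
(h + v)² = (-½ + 2*√5)²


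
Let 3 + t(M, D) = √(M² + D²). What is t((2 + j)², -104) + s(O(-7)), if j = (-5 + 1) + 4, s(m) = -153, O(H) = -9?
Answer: -156 + 4*√677 ≈ -51.923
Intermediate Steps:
j = 0 (j = -4 + 4 = 0)
t(M, D) = -3 + √(D² + M²) (t(M, D) = -3 + √(M² + D²) = -3 + √(D² + M²))
t((2 + j)², -104) + s(O(-7)) = (-3 + √((-104)² + ((2 + 0)²)²)) - 153 = (-3 + √(10816 + (2²)²)) - 153 = (-3 + √(10816 + 4²)) - 153 = (-3 + √(10816 + 16)) - 153 = (-3 + √10832) - 153 = (-3 + 4*√677) - 153 = -156 + 4*√677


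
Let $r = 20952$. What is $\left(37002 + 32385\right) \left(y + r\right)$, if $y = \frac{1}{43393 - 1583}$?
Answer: $\frac{60783228556827}{41810} \approx 1.4538 \cdot 10^{9}$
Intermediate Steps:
$y = \frac{1}{41810} \approx 2.3918 \cdot 10^{-5}$
$\left(37002 + 32385\right) \left(y + r\right) = \left(37002 + 32385\right) \left(\frac{1}{41810} + 20952\right) = 69387 \cdot \frac{876003121}{41810} = \frac{60783228556827}{41810}$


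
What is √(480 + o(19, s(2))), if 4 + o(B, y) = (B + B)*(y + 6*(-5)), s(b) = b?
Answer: 14*I*√3 ≈ 24.249*I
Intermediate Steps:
o(B, y) = -4 + 2*B*(-30 + y) (o(B, y) = -4 + (B + B)*(y + 6*(-5)) = -4 + (2*B)*(y - 30) = -4 + (2*B)*(-30 + y) = -4 + 2*B*(-30 + y))
√(480 + o(19, s(2))) = √(480 + (-4 - 60*19 + 2*19*2)) = √(480 + (-4 - 1140 + 76)) = √(480 - 1068) = √(-588) = 14*I*√3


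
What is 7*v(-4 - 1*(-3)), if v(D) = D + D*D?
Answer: 0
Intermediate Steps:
v(D) = D + D²
7*v(-4 - 1*(-3)) = 7*((-4 - 1*(-3))*(1 + (-4 - 1*(-3)))) = 7*((-4 + 3)*(1 + (-4 + 3))) = 7*(-(1 - 1)) = 7*(-1*0) = 7*0 = 0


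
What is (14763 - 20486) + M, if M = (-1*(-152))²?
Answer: 17381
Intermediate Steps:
M = 23104 (M = 152² = 23104)
(14763 - 20486) + M = (14763 - 20486) + 23104 = -5723 + 23104 = 17381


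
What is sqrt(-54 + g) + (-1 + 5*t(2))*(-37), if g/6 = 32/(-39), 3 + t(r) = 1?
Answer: 407 + I*sqrt(9958)/13 ≈ 407.0 + 7.6761*I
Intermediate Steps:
t(r) = -2 (t(r) = -3 + 1 = -2)
g = -64/13 (g = 6*(32/(-39)) = 6*(32*(-1/39)) = 6*(-32/39) = -64/13 ≈ -4.9231)
sqrt(-54 + g) + (-1 + 5*t(2))*(-37) = sqrt(-54 - 64/13) + (-1 + 5*(-2))*(-37) = sqrt(-766/13) + (-1 - 10)*(-37) = I*sqrt(9958)/13 - 11*(-37) = I*sqrt(9958)/13 + 407 = 407 + I*sqrt(9958)/13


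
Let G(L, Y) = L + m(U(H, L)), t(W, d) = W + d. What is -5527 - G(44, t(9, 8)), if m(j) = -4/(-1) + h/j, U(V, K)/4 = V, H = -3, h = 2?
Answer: -33449/6 ≈ -5574.8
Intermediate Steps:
U(V, K) = 4*V
m(j) = 4 + 2/j (m(j) = -4/(-1) + 2/j = -4*(-1) + 2/j = 4 + 2/j)
G(L, Y) = 23/6 + L (G(L, Y) = L + (4 + 2/((4*(-3)))) = L + (4 + 2/(-12)) = L + (4 + 2*(-1/12)) = L + (4 - ⅙) = L + 23/6 = 23/6 + L)
-5527 - G(44, t(9, 8)) = -5527 - (23/6 + 44) = -5527 - 1*287/6 = -5527 - 287/6 = -33449/6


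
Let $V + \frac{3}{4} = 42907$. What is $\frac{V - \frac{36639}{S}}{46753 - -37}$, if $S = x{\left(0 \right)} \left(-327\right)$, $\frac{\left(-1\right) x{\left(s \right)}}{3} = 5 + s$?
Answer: $\frac{93519341}{102002200} \approx 0.91684$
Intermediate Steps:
$V = \frac{171625}{4}$ ($V = - \frac{3}{4} + 42907 = \frac{171625}{4} \approx 42906.0$)
$x{\left(s \right)} = -15 - 3 s$ ($x{\left(s \right)} = - 3 \left(5 + s\right) = -15 - 3 s$)
$S = 4905$ ($S = \left(-15 - 0\right) \left(-327\right) = \left(-15 + 0\right) \left(-327\right) = \left(-15\right) \left(-327\right) = 4905$)
$\frac{V - \frac{36639}{S}}{46753 - -37} = \frac{\frac{171625}{4} - \frac{36639}{4905}}{46753 - -37} = \frac{\frac{171625}{4} - \frac{4071}{545}}{46753 + 37} = \frac{\frac{171625}{4} - \frac{4071}{545}}{46790} = \frac{93519341}{2180} \cdot \frac{1}{46790} = \frac{93519341}{102002200}$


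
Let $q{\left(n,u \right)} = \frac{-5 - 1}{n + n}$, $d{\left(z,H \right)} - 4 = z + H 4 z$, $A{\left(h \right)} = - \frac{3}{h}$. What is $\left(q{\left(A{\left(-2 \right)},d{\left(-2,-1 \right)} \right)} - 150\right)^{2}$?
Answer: $23104$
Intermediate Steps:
$d{\left(z,H \right)} = 4 + z + 4 H z$ ($d{\left(z,H \right)} = 4 + \left(z + H 4 z\right) = 4 + \left(z + 4 H z\right) = 4 + z + 4 H z$)
$q{\left(n,u \right)} = - \frac{3}{n}$ ($q{\left(n,u \right)} = - \frac{6}{2 n} = - 6 \frac{1}{2 n} = - \frac{3}{n}$)
$\left(q{\left(A{\left(-2 \right)},d{\left(-2,-1 \right)} \right)} - 150\right)^{2} = \left(- \frac{3}{\left(-3\right) \frac{1}{-2}} - 150\right)^{2} = \left(- \frac{3}{\left(-3\right) \left(- \frac{1}{2}\right)} - 150\right)^{2} = \left(- \frac{3}{\frac{3}{2}} - 150\right)^{2} = \left(\left(-3\right) \frac{2}{3} - 150\right)^{2} = \left(-2 - 150\right)^{2} = \left(-152\right)^{2} = 23104$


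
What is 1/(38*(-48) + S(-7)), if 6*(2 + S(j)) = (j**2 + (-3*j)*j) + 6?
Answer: -3/5524 ≈ -0.00054308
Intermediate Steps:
S(j) = -1 - j**2/3 (S(j) = -2 + ((j**2 + (-3*j)*j) + 6)/6 = -2 + ((j**2 - 3*j**2) + 6)/6 = -2 + (-2*j**2 + 6)/6 = -2 + (6 - 2*j**2)/6 = -2 + (1 - j**2/3) = -1 - j**2/3)
1/(38*(-48) + S(-7)) = 1/(38*(-48) + (-1 - 1/3*(-7)**2)) = 1/(-1824 + (-1 - 1/3*49)) = 1/(-1824 + (-1 - 49/3)) = 1/(-1824 - 52/3) = 1/(-5524/3) = -3/5524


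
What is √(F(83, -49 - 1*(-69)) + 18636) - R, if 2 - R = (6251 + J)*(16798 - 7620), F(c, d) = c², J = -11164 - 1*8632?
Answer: -124316012 + 5*√1021 ≈ -1.2432e+8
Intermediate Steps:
J = -19796 (J = -11164 - 8632 = -19796)
R = 124316012 (R = 2 - (6251 - 19796)*(16798 - 7620) = 2 - (-13545)*9178 = 2 - 1*(-124316010) = 2 + 124316010 = 124316012)
√(F(83, -49 - 1*(-69)) + 18636) - R = √(83² + 18636) - 1*124316012 = √(6889 + 18636) - 124316012 = √25525 - 124316012 = 5*√1021 - 124316012 = -124316012 + 5*√1021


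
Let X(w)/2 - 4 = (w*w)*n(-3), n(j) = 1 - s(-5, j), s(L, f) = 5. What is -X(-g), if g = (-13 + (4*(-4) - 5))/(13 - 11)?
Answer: 2304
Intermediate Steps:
g = -17 (g = (-13 + (-16 - 5))/2 = (-13 - 21)*(½) = -34*½ = -17)
n(j) = -4 (n(j) = 1 - 1*5 = 1 - 5 = -4)
X(w) = 8 - 8*w² (X(w) = 8 + 2*((w*w)*(-4)) = 8 + 2*(w²*(-4)) = 8 + 2*(-4*w²) = 8 - 8*w²)
-X(-g) = -(8 - 8*(-1*(-17))²) = -(8 - 8*17²) = -(8 - 8*289) = -(8 - 2312) = -1*(-2304) = 2304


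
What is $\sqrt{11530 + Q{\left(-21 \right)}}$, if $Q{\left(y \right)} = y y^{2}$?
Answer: $\sqrt{2269} \approx 47.634$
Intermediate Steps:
$Q{\left(y \right)} = y^{3}$
$\sqrt{11530 + Q{\left(-21 \right)}} = \sqrt{11530 + \left(-21\right)^{3}} = \sqrt{11530 - 9261} = \sqrt{2269}$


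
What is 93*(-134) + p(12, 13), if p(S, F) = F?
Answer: -12449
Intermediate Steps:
93*(-134) + p(12, 13) = 93*(-134) + 13 = -12462 + 13 = -12449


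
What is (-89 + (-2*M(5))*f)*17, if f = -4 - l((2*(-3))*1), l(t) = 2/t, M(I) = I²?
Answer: 4811/3 ≈ 1603.7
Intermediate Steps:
f = -11/3 (f = -4 - 2/((2*(-3))*1) = -4 - 2/((-6*1)) = -4 - 2/(-6) = -4 - 2*(-1)/6 = -4 - 1*(-⅓) = -4 + ⅓ = -11/3 ≈ -3.6667)
(-89 + (-2*M(5))*f)*17 = (-89 - 2*5²*(-11/3))*17 = (-89 - 2*25*(-11/3))*17 = (-89 - 50*(-11/3))*17 = (-89 + 550/3)*17 = (283/3)*17 = 4811/3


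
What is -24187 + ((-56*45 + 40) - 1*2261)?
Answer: -28928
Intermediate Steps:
-24187 + ((-56*45 + 40) - 1*2261) = -24187 + ((-2520 + 40) - 2261) = -24187 + (-2480 - 2261) = -24187 - 4741 = -28928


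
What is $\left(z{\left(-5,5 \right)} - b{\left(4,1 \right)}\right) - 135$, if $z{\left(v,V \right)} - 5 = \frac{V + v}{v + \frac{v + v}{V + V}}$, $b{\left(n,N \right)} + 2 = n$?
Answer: $-132$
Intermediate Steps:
$b{\left(n,N \right)} = -2 + n$
$z{\left(v,V \right)} = 5 + \frac{V + v}{v + \frac{v}{V}}$ ($z{\left(v,V \right)} = 5 + \frac{V + v}{v + \frac{v + v}{V + V}} = 5 + \frac{V + v}{v + \frac{2 v}{2 V}} = 5 + \frac{V + v}{v + 2 v \frac{1}{2 V}} = 5 + \frac{V + v}{v + \frac{v}{V}}$)
$\left(z{\left(-5,5 \right)} - b{\left(4,1 \right)}\right) - 135 = \left(\frac{5^{2} + 5 \left(-5\right) + 6 \cdot 5 \left(-5\right)}{\left(-5\right) \left(1 + 5\right)} - \left(-2 + 4\right)\right) - 135 = \left(- \frac{25 - 25 - 150}{5 \cdot 6} - 2\right) - 135 = \left(\left(- \frac{1}{5}\right) \frac{1}{6} \left(-150\right) - 2\right) - 135 = \left(5 - 2\right) - 135 = 3 - 135 = -132$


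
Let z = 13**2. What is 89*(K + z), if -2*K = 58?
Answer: 12460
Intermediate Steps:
K = -29 (K = -1/2*58 = -29)
z = 169
89*(K + z) = 89*(-29 + 169) = 89*140 = 12460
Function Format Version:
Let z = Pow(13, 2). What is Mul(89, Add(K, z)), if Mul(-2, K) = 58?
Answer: 12460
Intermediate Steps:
K = -29 (K = Mul(Rational(-1, 2), 58) = -29)
z = 169
Mul(89, Add(K, z)) = Mul(89, Add(-29, 169)) = Mul(89, 140) = 12460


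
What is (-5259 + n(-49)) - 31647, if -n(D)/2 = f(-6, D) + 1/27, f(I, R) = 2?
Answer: -996572/27 ≈ -36910.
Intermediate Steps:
n(D) = -110/27 (n(D) = -2*(2 + 1/27) = -2*55/27 = -110/27)
(-5259 + n(-49)) - 31647 = (-5259 - 110/27) - 31647 = -142103/27 - 31647 = -996572/27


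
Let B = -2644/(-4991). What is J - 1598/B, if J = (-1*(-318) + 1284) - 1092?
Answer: -3313589/1322 ≈ -2506.5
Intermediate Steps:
B = 2644/4991 (B = -2644*(-1/4991) = 2644/4991 ≈ 0.52975)
J = 510 (J = (318 + 1284) - 1092 = 1602 - 1092 = 510)
J - 1598/B = 510 - 1598/2644/4991 = 510 - 1598*4991/2644 = 510 - 3987809/1322 = -3313589/1322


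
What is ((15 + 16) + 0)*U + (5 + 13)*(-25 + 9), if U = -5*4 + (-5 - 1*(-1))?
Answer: -1032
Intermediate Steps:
U = -24 (U = -20 + (-5 + 1) = -20 - 4 = -24)
((15 + 16) + 0)*U + (5 + 13)*(-25 + 9) = ((15 + 16) + 0)*(-24) + (5 + 13)*(-25 + 9) = (31 + 0)*(-24) + 18*(-16) = 31*(-24) - 288 = -744 - 288 = -1032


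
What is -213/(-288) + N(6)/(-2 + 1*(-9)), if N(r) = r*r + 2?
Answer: -2867/1056 ≈ -2.7150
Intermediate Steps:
N(r) = 2 + r² (N(r) = r² + 2 = 2 + r²)
-213/(-288) + N(6)/(-2 + 1*(-9)) = -213/(-288) + (2 + 6²)/(-2 + 1*(-9)) = -213*(-1/288) + (2 + 36)/(-2 - 9) = 71/96 + 38/(-11) = 71/96 + 38*(-1/11) = 71/96 - 38/11 = -2867/1056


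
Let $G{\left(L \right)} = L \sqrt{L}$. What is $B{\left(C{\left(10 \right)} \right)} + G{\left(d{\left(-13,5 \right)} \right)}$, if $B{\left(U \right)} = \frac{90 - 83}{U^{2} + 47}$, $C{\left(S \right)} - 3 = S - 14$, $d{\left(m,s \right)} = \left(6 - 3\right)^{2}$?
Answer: $\frac{1303}{48} \approx 27.146$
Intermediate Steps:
$d{\left(m,s \right)} = 9$ ($d{\left(m,s \right)} = 3^{2} = 9$)
$G{\left(L \right)} = L^{\frac{3}{2}}$
$C{\left(S \right)} = -11 + S$ ($C{\left(S \right)} = 3 + \left(S - 14\right) = 3 + \left(-14 + S\right) = -11 + S$)
$B{\left(U \right)} = \frac{7}{47 + U^{2}}$
$B{\left(C{\left(10 \right)} \right)} + G{\left(d{\left(-13,5 \right)} \right)} = \frac{7}{47 + \left(-11 + 10\right)^{2}} + 9^{\frac{3}{2}} = \frac{7}{47 + \left(-1\right)^{2}} + 27 = \frac{7}{47 + 1} + 27 = \frac{7}{48} + 27 = \frac{1303}{48}$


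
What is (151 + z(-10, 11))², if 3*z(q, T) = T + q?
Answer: 206116/9 ≈ 22902.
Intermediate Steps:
z(q, T) = T/3 + q/3 (z(q, T) = (T + q)/3 = T/3 + q/3)
(151 + z(-10, 11))² = (151 + ((⅓)*11 + (⅓)*(-10)))² = (151 + (11/3 - 10/3))² = (151 + ⅓)² = (454/3)² = 206116/9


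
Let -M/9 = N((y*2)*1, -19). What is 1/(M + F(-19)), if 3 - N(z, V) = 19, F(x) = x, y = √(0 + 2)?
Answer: 1/125 ≈ 0.0080000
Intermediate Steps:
y = √2 ≈ 1.4142
N(z, V) = -16 (N(z, V) = 3 - 1*19 = 3 - 19 = -16)
M = 144 (M = -9*(-16) = 144)
1/(M + F(-19)) = 1/(144 - 19) = 1/125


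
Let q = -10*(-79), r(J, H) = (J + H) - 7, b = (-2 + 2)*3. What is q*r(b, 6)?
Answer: -790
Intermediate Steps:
b = 0 (b = 0*3 = 0)
r(J, H) = -7 + H + J (r(J, H) = (H + J) - 7 = -7 + H + J)
q = 790
q*r(b, 6) = 790*(-7 + 6 + 0) = 790*(-1) = -790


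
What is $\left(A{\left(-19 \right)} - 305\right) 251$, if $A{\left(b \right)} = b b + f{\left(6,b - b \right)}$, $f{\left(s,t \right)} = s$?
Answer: $15562$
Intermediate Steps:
$A{\left(b \right)} = 6 + b^{2}$ ($A{\left(b \right)} = b b + 6 = b^{2} + 6 = 6 + b^{2}$)
$\left(A{\left(-19 \right)} - 305\right) 251 = \left(\left(6 + \left(-19\right)^{2}\right) - 305\right) 251 = \left(\left(6 + 361\right) - 305\right) 251 = \left(367 - 305\right) 251 = 62 \cdot 251 = 15562$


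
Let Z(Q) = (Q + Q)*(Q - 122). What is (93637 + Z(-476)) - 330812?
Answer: 332121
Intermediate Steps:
Z(Q) = 2*Q*(-122 + Q) (Z(Q) = (2*Q)*(-122 + Q) = 2*Q*(-122 + Q))
(93637 + Z(-476)) - 330812 = (93637 + 2*(-476)*(-122 - 476)) - 330812 = (93637 + 2*(-476)*(-598)) - 330812 = (93637 + 569296) - 330812 = 662933 - 330812 = 332121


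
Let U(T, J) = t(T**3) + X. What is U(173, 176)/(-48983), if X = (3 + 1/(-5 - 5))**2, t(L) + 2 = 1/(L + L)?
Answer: -3318916647/25362011181100 ≈ -0.00013086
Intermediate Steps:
t(L) = -2 + 1/(2*L) (t(L) = -2 + 1/(L + L) = -2 + 1/(2*L))
X = 841/100 (X = (3 + 1/(-10))**2 = (3 - 1/10)**2 = (29/10)**2 = 841/100 ≈ 8.4100)
U(T, J) = 641/100 + 1/(2*T**3) (U(T, J) = (-2 + 1/(2*(T**3))) + 841/100 = (-2 + 1/(2*T**3)) + 841/100 = 641/100 + 1/(2*T**3))
U(173, 176)/(-48983) = (641/100 + (1/2)/173**3)/(-48983) = (641/100 + (1/2)*(1/5177717))*(-1/48983) = (641/100 + 1/10355434)*(-1/48983) = (3318916647/517771700)*(-1/48983) = -3318916647/25362011181100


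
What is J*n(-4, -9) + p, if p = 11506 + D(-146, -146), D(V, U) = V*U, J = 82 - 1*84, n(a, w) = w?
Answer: 32840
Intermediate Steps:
J = -2 (J = 82 - 84 = -2)
D(V, U) = U*V
p = 32822 (p = 11506 - 146*(-146) = 11506 + 21316 = 32822)
J*n(-4, -9) + p = -2*(-9) + 32822 = 18 + 32822 = 32840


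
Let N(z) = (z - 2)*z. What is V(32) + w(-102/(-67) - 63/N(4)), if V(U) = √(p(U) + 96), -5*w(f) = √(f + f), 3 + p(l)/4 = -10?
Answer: 2*√11 - I*√228135/670 ≈ 6.6332 - 0.71289*I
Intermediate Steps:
p(l) = -52 (p(l) = -12 + 4*(-10) = -12 - 40 = -52)
N(z) = z*(-2 + z) (N(z) = (-2 + z)*z = z*(-2 + z))
w(f) = -√2*√f/5 (w(f) = -√(f + f)/5 = -√2*√f/5)
V(U) = 2*√11 (V(U) = √(-52 + 96) = √44 = 2*√11)
V(32) + w(-102/(-67) - 63/N(4)) = 2*√11 - √2*√(-102/(-67) - 63*1/(4*(-2 + 4)))/5 = 2*√11 - √2*√(-102*(-1/67) - 63/(4*2))/5 = 2*√11 - √2*√(102/67 - 63/8)/5 = 2*√11 - √2*√(-3405/536)/5 = 2*√11 - √2*I*√456270/268/5 = 2*√11 - I*√228135/670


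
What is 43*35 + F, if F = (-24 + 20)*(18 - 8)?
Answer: 1465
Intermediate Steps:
F = -40 (F = -4*10 = -40)
43*35 + F = 43*35 - 40 = 1505 - 40 = 1465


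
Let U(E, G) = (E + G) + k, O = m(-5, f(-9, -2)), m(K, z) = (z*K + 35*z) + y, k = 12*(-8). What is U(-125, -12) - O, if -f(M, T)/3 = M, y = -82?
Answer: -961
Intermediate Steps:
f(M, T) = -3*M
k = -96
m(K, z) = -82 + 35*z + K*z (m(K, z) = (z*K + 35*z) - 82 = (K*z + 35*z) - 82 = (35*z + K*z) - 82 = -82 + 35*z + K*z)
O = 728 (O = -82 + 35*(-3*(-9)) - (-15)*(-9) = -82 + 35*27 - 5*27 = -82 + 945 - 135 = 728)
U(E, G) = -96 + E + G (U(E, G) = (E + G) - 96 = -96 + E + G)
U(-125, -12) - O = (-96 - 125 - 12) - 1*728 = -233 - 728 = -961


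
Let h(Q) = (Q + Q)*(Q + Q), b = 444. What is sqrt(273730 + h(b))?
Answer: sqrt(1062274) ≈ 1030.7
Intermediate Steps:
h(Q) = 4*Q**2 (h(Q) = (2*Q)*(2*Q) = 4*Q**2)
sqrt(273730 + h(b)) = sqrt(273730 + 4*444**2) = sqrt(273730 + 4*197136) = sqrt(273730 + 788544) = sqrt(1062274)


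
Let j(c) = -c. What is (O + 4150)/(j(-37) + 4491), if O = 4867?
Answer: 9017/4528 ≈ 1.9914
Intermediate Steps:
(O + 4150)/(j(-37) + 4491) = (4867 + 4150)/(-1*(-37) + 4491) = 9017/(37 + 4491) = 9017/4528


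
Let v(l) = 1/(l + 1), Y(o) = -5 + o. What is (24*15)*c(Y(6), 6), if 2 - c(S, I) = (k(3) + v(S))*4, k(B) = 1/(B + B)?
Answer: -240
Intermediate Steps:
v(l) = 1/(1 + l)
k(B) = 1/(2*B)
c(S, I) = 4/3 - 4/(1 + S) (c(S, I) = 2 - ((½)/3 + 1/(1 + S))*4 = 2 - ((½)*(⅓) + 1/(1 + S))*4 = 2 - (⅙ + 1/(1 + S))*4 = 2 - (⅔ + 4/(1 + S)) = 2 + (-⅔ - 4/(1 + S)) = 4/3 - 4/(1 + S))
(24*15)*c(Y(6), 6) = (24*15)*(4*(-2 + (-5 + 6))/(3*(1 + (-5 + 6)))) = 360*(4*(-2 + 1)/(3*(1 + 1))) = 360*((4/3)*(-1)/2) = 360*((4/3)*(½)*(-1)) = 360*(-⅔) = -240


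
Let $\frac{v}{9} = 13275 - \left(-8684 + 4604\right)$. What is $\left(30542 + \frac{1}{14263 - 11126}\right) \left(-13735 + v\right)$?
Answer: $\frac{13649128927300}{3137} \approx 4.351 \cdot 10^{9}$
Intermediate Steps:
$v = 156195$ ($v = 9 \left(13275 - \left(-8684 + 4604\right)\right) = 9 \left(13275 - -4080\right) = 9 \left(13275 + 4080\right) = 9 \cdot 17355 = 156195$)
$\left(30542 + \frac{1}{14263 - 11126}\right) \left(-13735 + v\right) = \left(30542 + \frac{1}{14263 - 11126}\right) \left(-13735 + 156195\right) = \left(30542 + \frac{1}{14263 - 11126}\right) 142460 = \left(30542 + \frac{1}{3137}\right) 142460 = \frac{95810255}{3137} \cdot 142460 = \frac{13649128927300}{3137}$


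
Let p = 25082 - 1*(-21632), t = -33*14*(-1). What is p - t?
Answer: 46252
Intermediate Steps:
t = 462 (t = -462*(-1) = 462)
p = 46714 (p = 25082 + 21632 = 46714)
p - t = 46714 - 1*462 = 46714 - 462 = 46252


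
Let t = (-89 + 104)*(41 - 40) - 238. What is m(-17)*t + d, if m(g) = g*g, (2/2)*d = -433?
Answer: -64880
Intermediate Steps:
d = -433
m(g) = g**2
t = -223 (t = 15*1 - 238 = 15 - 238 = -223)
m(-17)*t + d = (-17)**2*(-223) - 433 = 289*(-223) - 433 = -64447 - 433 = -64880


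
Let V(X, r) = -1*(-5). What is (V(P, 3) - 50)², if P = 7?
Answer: 2025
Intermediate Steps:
V(X, r) = 5
(V(P, 3) - 50)² = (5 - 50)² = (-45)² = 2025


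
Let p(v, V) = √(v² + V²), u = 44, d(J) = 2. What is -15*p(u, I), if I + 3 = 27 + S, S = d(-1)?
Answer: -30*√653 ≈ -766.62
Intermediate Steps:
S = 2
I = 26 (I = -3 + (27 + 2) = -3 + 29 = 26)
p(v, V) = √(V² + v²)
-15*p(u, I) = -15*√(26² + 44²) = -15*√(676 + 1936) = -30*√653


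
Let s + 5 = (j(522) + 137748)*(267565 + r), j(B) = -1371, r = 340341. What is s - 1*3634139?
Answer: 82900762418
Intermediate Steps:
s = 82904396557 (s = -5 + (-1371 + 137748)*(267565 + 340341) = -5 + 136377*607906 = -5 + 82904396562 = 82904396557)
s - 1*3634139 = 82904396557 - 1*3634139 = 82904396557 - 3634139 = 82900762418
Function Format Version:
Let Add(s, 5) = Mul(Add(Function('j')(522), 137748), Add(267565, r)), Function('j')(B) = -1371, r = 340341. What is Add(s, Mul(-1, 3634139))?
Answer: 82900762418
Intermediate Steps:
s = 82904396557 (s = Add(-5, Mul(Add(-1371, 137748), Add(267565, 340341))) = Add(-5, Mul(136377, 607906)) = Add(-5, 82904396562) = 82904396557)
Add(s, Mul(-1, 3634139)) = Add(82904396557, Mul(-1, 3634139)) = Add(82904396557, -3634139) = 82900762418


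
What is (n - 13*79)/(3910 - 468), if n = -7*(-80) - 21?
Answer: -244/1721 ≈ -0.14178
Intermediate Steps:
n = 539 (n = 560 - 21 = 539)
(n - 13*79)/(3910 - 468) = (539 - 13*79)/(3910 - 468) = (539 - 1027)/3442 = -488*1/3442 = -244/1721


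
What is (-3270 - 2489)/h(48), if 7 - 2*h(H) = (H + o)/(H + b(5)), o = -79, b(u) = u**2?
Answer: -420407/271 ≈ -1551.3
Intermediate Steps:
h(H) = 7/2 - (-79 + H)/(2*(25 + H)) (h(H) = 7/2 - (H - 79)/(2*(H + 5**2)) = 7/2 - (-79 + H)/(2*(H + 25)) = 7/2 - (-79 + H)/(2*(25 + H)))
(-3270 - 2489)/h(48) = (-3270 - 2489)/(((127 + 3*48)/(25 + 48))) = -5759*73/(127 + 144) = -5759/((1/73)*271) = -5759/271/73 = -5759*73/271 = -420407/271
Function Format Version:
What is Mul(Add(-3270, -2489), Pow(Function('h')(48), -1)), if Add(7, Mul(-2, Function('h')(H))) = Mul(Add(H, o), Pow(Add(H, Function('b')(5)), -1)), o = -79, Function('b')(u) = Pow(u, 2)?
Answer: Rational(-420407, 271) ≈ -1551.3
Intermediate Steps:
Function('h')(H) = Add(Rational(7, 2), Mul(Rational(-1, 2), Pow(Add(25, H), -1), Add(-79, H))) (Function('h')(H) = Add(Rational(7, 2), Mul(Rational(-1, 2), Mul(Add(H, -79), Pow(Add(H, Pow(5, 2)), -1)))) = Add(Rational(7, 2), Mul(Rational(-1, 2), Mul(Add(-79, H), Pow(Add(H, 25), -1)))) = Add(Rational(7, 2), Mul(Rational(-1, 2), Mul(Add(-79, H), Pow(Add(25, H), -1)))) = Add(Rational(7, 2), Mul(Rational(-1, 2), Mul(Pow(Add(25, H), -1), Add(-79, H)))) = Add(Rational(7, 2), Mul(Rational(-1, 2), Pow(Add(25, H), -1), Add(-79, H))))
Mul(Add(-3270, -2489), Pow(Function('h')(48), -1)) = Mul(Add(-3270, -2489), Pow(Mul(Pow(Add(25, 48), -1), Add(127, Mul(3, 48))), -1)) = Mul(-5759, Pow(Mul(Pow(73, -1), Add(127, 144)), -1)) = Mul(-5759, Pow(Mul(Rational(1, 73), 271), -1)) = Mul(-5759, Pow(Rational(271, 73), -1)) = Mul(-5759, Rational(73, 271)) = Rational(-420407, 271)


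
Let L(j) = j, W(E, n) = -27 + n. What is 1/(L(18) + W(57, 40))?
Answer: 1/31 ≈ 0.032258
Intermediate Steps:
1/(L(18) + W(57, 40)) = 1/(18 + (-27 + 40)) = 1/(18 + 13) = 1/31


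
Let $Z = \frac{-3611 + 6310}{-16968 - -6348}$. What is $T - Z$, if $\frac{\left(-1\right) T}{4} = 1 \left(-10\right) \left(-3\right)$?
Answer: $- \frac{1271701}{10620} \approx -119.75$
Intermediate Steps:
$T = -120$ ($T = - 4 \cdot 1 \left(-10\right) \left(-3\right) = - 4 \left(\left(-10\right) \left(-3\right)\right) = \left(-4\right) 30 = -120$)
$Z = - \frac{2699}{10620}$ ($Z = \frac{2699}{-16968 + 6348} = \frac{2699}{-10620} = 2699 \left(- \frac{1}{10620}\right) = - \frac{2699}{10620} \approx -0.25414$)
$T - Z = -120 - - \frac{2699}{10620} = -120 + \frac{2699}{10620} = - \frac{1271701}{10620}$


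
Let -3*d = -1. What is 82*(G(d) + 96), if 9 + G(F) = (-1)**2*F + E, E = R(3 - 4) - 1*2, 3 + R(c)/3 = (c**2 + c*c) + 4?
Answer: 23206/3 ≈ 7735.3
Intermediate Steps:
d = 1/3 (d = -1/3*(-1) = 1/3 ≈ 0.33333)
R(c) = 3 + 6*c**2 (R(c) = -9 + 3*((c**2 + c*c) + 4) = -9 + 3*((c**2 + c**2) + 4) = -9 + 3*(2*c**2 + 4) = -9 + 3*(4 + 2*c**2) = -9 + (12 + 6*c**2) = 3 + 6*c**2)
E = 7 (E = (3 + 6*(3 - 4)**2) - 1*2 = (3 + 6*(-1)**2) - 2 = (3 + 6*1) - 2 = (3 + 6) - 2 = 9 - 2 = 7)
G(F) = -2 + F (G(F) = -9 + ((-1)**2*F + 7) = -9 + (1*F + 7) = -9 + (F + 7) = -9 + (7 + F) = -2 + F)
82*(G(d) + 96) = 82*((-2 + 1/3) + 96) = 82*(-5/3 + 96) = 82*(283/3) = 23206/3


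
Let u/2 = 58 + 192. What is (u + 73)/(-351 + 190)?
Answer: -573/161 ≈ -3.5590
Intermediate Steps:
u = 500 (u = 2*(58 + 192) = 2*250 = 500)
(u + 73)/(-351 + 190) = (500 + 73)/(-351 + 190) = 573/(-161) = 573*(-1/161) = -573/161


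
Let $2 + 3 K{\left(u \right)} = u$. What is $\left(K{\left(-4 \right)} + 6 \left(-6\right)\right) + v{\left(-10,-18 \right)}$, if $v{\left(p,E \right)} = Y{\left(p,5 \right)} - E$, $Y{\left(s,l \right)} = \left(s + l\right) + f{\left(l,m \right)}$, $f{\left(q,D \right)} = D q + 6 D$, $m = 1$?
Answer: $-14$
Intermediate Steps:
$K{\left(u \right)} = - \frac{2}{3} + \frac{u}{3}$
$f{\left(q,D \right)} = 6 D + D q$
$Y{\left(s,l \right)} = 6 + s + 2 l$ ($Y{\left(s,l \right)} = \left(s + l\right) + 1 \left(6 + l\right) = \left(l + s\right) + \left(6 + l\right) = 6 + s + 2 l$)
$v{\left(p,E \right)} = 16 + p - E$ ($v{\left(p,E \right)} = \left(6 + p + 2 \cdot 5\right) - E = \left(6 + p + 10\right) - E = \left(16 + p\right) - E = 16 + p - E$)
$\left(K{\left(-4 \right)} + 6 \left(-6\right)\right) + v{\left(-10,-18 \right)} = \left(\left(- \frac{2}{3} + \frac{1}{3} \left(-4\right)\right) + 6 \left(-6\right)\right) - -24 = \left(\left(- \frac{2}{3} - \frac{4}{3}\right) - 36\right) + \left(16 - 10 + 18\right) = \left(-2 - 36\right) + 24 = -38 + 24 = -14$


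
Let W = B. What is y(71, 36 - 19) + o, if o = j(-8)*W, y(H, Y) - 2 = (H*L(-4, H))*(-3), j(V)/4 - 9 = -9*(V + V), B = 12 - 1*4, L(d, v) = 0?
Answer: 4898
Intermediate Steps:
B = 8 (B = 12 - 4 = 8)
j(V) = 36 - 72*V (j(V) = 36 + 4*(-9*(V + V)) = 36 + 4*(-18*V) = 36 - 72*V)
W = 8
y(H, Y) = 2 (y(H, Y) = 2 + (H*0)*(-3) = 2 + 0*(-3) = 2 + 0 = 2)
o = 4896 (o = (36 - 72*(-8))*8 = (36 + 576)*8 = 612*8 = 4896)
y(71, 36 - 19) + o = 2 + 4896 = 4898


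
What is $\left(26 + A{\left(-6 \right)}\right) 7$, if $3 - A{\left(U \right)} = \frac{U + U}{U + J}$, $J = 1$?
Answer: $\frac{931}{5} \approx 186.2$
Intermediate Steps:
$A{\left(U \right)} = 3 - \frac{2 U}{1 + U}$ ($A{\left(U \right)} = 3 - \frac{U + U}{U + 1} = 3 - \frac{2 U}{1 + U}$)
$\left(26 + A{\left(-6 \right)}\right) 7 = \left(26 + \frac{3 - 6}{1 - 6}\right) 7 = \left(26 + \frac{1}{-5} \left(-3\right)\right) 7 = \left(26 - - \frac{3}{5}\right) 7 = \left(26 + \frac{3}{5}\right) 7 = \frac{133}{5} \cdot 7 = \frac{931}{5}$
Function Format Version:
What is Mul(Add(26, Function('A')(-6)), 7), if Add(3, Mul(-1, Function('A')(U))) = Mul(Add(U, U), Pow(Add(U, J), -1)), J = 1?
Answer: Rational(931, 5) ≈ 186.20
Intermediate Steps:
Function('A')(U) = Add(3, Mul(-2, U, Pow(Add(1, U), -1))) (Function('A')(U) = Add(3, Mul(-1, Mul(Add(U, U), Pow(Add(U, 1), -1)))) = Add(3, Mul(-1, Mul(Mul(2, U), Pow(Add(1, U), -1)))) = Add(3, Mul(-1, Mul(2, U, Pow(Add(1, U), -1)))) = Add(3, Mul(-2, U, Pow(Add(1, U), -1))))
Mul(Add(26, Function('A')(-6)), 7) = Mul(Add(26, Mul(Pow(Add(1, -6), -1), Add(3, -6))), 7) = Mul(Add(26, Mul(Pow(-5, -1), -3)), 7) = Mul(Add(26, Mul(Rational(-1, 5), -3)), 7) = Mul(Add(26, Rational(3, 5)), 7) = Mul(Rational(133, 5), 7) = Rational(931, 5)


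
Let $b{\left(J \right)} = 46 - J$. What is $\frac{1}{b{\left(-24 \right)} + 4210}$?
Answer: $\frac{1}{4280} \approx 0.00023364$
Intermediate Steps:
$\frac{1}{b{\left(-24 \right)} + 4210} = \frac{1}{\left(46 - -24\right) + 4210} = \frac{1}{\left(46 + 24\right) + 4210} = \frac{1}{70 + 4210} = \frac{1}{4280}$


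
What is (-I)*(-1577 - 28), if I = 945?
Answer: 1516725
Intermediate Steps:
(-I)*(-1577 - 28) = (-1*945)*(-1577 - 28) = -945*(-1605) = 1516725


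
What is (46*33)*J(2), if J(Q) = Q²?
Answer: 6072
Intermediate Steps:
(46*33)*J(2) = (46*33)*2² = 1518*4 = 6072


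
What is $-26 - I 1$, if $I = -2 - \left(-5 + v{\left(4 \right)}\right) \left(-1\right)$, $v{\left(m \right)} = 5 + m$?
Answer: $-28$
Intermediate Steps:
$I = 2$ ($I = -2 - \left(-5 + \left(5 + 4\right)\right) \left(-1\right) = -2 - \left(-5 + 9\right) \left(-1\right) = -2 - 4 \left(-1\right) = -2 - -4 = -2 + 4 = 2$)
$-26 - I 1 = -26 - 2 \cdot 1 = -26 - 2 = -28$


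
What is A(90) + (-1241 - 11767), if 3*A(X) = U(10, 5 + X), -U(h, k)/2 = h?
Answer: -39044/3 ≈ -13015.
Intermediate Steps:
U(h, k) = -2*h
A(X) = -20/3 (A(X) = (-2*10)/3 = (⅓)*(-20) = -20/3)
A(90) + (-1241 - 11767) = -20/3 + (-1241 - 11767) = -20/3 - 13008 = -39044/3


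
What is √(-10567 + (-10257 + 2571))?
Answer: I*√18253 ≈ 135.1*I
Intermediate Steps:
√(-10567 + (-10257 + 2571)) = √(-10567 - 7686) = √(-18253) = I*√18253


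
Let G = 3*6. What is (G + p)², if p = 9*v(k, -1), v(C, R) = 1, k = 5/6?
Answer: 729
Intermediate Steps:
k = ⅚ (k = 5*(⅙) = ⅚ ≈ 0.83333)
p = 9 (p = 9*1 = 9)
G = 18
(G + p)² = (18 + 9)² = 27² = 729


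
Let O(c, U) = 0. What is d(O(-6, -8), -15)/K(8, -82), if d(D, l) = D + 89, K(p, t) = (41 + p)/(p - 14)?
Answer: -534/49 ≈ -10.898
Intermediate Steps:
K(p, t) = (41 + p)/(-14 + p)
d(D, l) = 89 + D
d(O(-6, -8), -15)/K(8, -82) = (89 + 0)/(((41 + 8)/(-14 + 8))) = 89/((49/(-6))) = 89/((-1/6*49)) = 89/(-49/6) = 89*(-6/49) = -534/49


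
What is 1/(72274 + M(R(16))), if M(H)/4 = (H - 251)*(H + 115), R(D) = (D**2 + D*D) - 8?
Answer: 1/698702 ≈ 1.4312e-6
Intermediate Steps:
R(D) = -8 + 2*D**2 (R(D) = (D**2 + D**2) - 8 = 2*D**2 - 8 = -8 + 2*D**2)
M(H) = 4*(-251 + H)*(115 + H) (M(H) = 4*((H - 251)*(H + 115)) = 4*((-251 + H)*(115 + H)) = 4*(-251 + H)*(115 + H))
1/(72274 + M(R(16))) = 1/(72274 + (-115460 - 544*(-8 + 2*16**2) + 4*(-8 + 2*16**2)**2)) = 1/(72274 + (-115460 - 544*(-8 + 2*256) + 4*(-8 + 2*256)**2)) = 1/(72274 + (-115460 - 544*(-8 + 512) + 4*(-8 + 512)**2)) = 1/(72274 + (-115460 - 544*504 + 4*504**2)) = 1/(72274 + (-115460 - 274176 + 4*254016)) = 1/(72274 + (-115460 - 274176 + 1016064)) = 1/(72274 + 626428) = 1/698702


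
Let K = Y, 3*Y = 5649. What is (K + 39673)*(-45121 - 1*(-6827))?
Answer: -1591345464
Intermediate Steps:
Y = 1883 (Y = (⅓)*5649 = 1883)
K = 1883
(K + 39673)*(-45121 - 1*(-6827)) = (1883 + 39673)*(-45121 - 1*(-6827)) = 41556*(-45121 + 6827) = 41556*(-38294) = -1591345464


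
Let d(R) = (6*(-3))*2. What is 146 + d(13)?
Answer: 110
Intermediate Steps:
d(R) = -36 (d(R) = -18*2 = -36)
146 + d(13) = 146 - 36 = 110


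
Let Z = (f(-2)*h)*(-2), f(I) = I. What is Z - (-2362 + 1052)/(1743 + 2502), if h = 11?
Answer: 37618/849 ≈ 44.309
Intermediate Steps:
Z = 44 (Z = -2*11*(-2) = -22*(-2) = 44)
Z - (-2362 + 1052)/(1743 + 2502) = 44 - (-2362 + 1052)/(1743 + 2502) = 44 - (-1310)/4245 = 44 - 1*(-262/849) = 44 + 262/849 = 37618/849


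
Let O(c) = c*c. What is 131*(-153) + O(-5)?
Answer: -20018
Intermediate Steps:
O(c) = c²
131*(-153) + O(-5) = 131*(-153) + (-5)² = -20043 + 25 = -20018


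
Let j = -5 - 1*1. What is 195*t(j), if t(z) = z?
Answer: -1170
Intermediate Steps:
j = -6 (j = -5 - 1 = -6)
195*t(j) = 195*(-6) = -1170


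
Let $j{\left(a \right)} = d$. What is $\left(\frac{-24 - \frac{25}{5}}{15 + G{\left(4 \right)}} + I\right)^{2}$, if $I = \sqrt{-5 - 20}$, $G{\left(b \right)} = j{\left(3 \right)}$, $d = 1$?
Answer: $\frac{\left(29 - 80 i\right)^{2}}{256} \approx -21.715 - 18.125 i$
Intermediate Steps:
$j{\left(a \right)} = 1$
$G{\left(b \right)} = 1$
$I = 5 i$ ($I = \sqrt{-25} = 5 i \approx 5.0 i$)
$\left(\frac{-24 - \frac{25}{5}}{15 + G{\left(4 \right)}} + I\right)^{2} = \left(\frac{-24 - \frac{25}{5}}{15 + 1} + 5 i\right)^{2} = \left(\frac{-24 - 5}{16} + 5 i\right)^{2} = \left(\left(-24 - 5\right) \frac{1}{16} + 5 i\right)^{2} = \left(\left(-29\right) \frac{1}{16} + 5 i\right)^{2} = \left(- \frac{29}{16} + 5 i\right)^{2}$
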